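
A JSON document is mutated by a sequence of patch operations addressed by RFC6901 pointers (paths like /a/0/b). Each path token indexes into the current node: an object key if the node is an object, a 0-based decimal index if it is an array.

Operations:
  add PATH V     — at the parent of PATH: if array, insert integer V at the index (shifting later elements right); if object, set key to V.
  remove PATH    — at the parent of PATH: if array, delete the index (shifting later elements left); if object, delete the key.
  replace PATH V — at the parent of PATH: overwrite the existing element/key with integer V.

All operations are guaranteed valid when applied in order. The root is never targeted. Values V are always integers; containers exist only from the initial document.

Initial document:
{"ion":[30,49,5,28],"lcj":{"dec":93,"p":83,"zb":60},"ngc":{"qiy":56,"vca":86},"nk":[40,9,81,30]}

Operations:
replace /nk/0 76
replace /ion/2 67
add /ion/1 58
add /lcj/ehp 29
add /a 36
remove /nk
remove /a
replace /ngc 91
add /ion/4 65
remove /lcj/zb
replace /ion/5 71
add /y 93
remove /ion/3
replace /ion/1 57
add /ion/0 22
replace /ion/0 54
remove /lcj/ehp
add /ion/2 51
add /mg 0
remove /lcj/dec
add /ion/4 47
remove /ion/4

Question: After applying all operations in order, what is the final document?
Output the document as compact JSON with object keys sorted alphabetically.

After op 1 (replace /nk/0 76): {"ion":[30,49,5,28],"lcj":{"dec":93,"p":83,"zb":60},"ngc":{"qiy":56,"vca":86},"nk":[76,9,81,30]}
After op 2 (replace /ion/2 67): {"ion":[30,49,67,28],"lcj":{"dec":93,"p":83,"zb":60},"ngc":{"qiy":56,"vca":86},"nk":[76,9,81,30]}
After op 3 (add /ion/1 58): {"ion":[30,58,49,67,28],"lcj":{"dec":93,"p":83,"zb":60},"ngc":{"qiy":56,"vca":86},"nk":[76,9,81,30]}
After op 4 (add /lcj/ehp 29): {"ion":[30,58,49,67,28],"lcj":{"dec":93,"ehp":29,"p":83,"zb":60},"ngc":{"qiy":56,"vca":86},"nk":[76,9,81,30]}
After op 5 (add /a 36): {"a":36,"ion":[30,58,49,67,28],"lcj":{"dec":93,"ehp":29,"p":83,"zb":60},"ngc":{"qiy":56,"vca":86},"nk":[76,9,81,30]}
After op 6 (remove /nk): {"a":36,"ion":[30,58,49,67,28],"lcj":{"dec":93,"ehp":29,"p":83,"zb":60},"ngc":{"qiy":56,"vca":86}}
After op 7 (remove /a): {"ion":[30,58,49,67,28],"lcj":{"dec":93,"ehp":29,"p":83,"zb":60},"ngc":{"qiy":56,"vca":86}}
After op 8 (replace /ngc 91): {"ion":[30,58,49,67,28],"lcj":{"dec":93,"ehp":29,"p":83,"zb":60},"ngc":91}
After op 9 (add /ion/4 65): {"ion":[30,58,49,67,65,28],"lcj":{"dec":93,"ehp":29,"p":83,"zb":60},"ngc":91}
After op 10 (remove /lcj/zb): {"ion":[30,58,49,67,65,28],"lcj":{"dec":93,"ehp":29,"p":83},"ngc":91}
After op 11 (replace /ion/5 71): {"ion":[30,58,49,67,65,71],"lcj":{"dec":93,"ehp":29,"p":83},"ngc":91}
After op 12 (add /y 93): {"ion":[30,58,49,67,65,71],"lcj":{"dec":93,"ehp":29,"p":83},"ngc":91,"y":93}
After op 13 (remove /ion/3): {"ion":[30,58,49,65,71],"lcj":{"dec":93,"ehp":29,"p":83},"ngc":91,"y":93}
After op 14 (replace /ion/1 57): {"ion":[30,57,49,65,71],"lcj":{"dec":93,"ehp":29,"p":83},"ngc":91,"y":93}
After op 15 (add /ion/0 22): {"ion":[22,30,57,49,65,71],"lcj":{"dec":93,"ehp":29,"p":83},"ngc":91,"y":93}
After op 16 (replace /ion/0 54): {"ion":[54,30,57,49,65,71],"lcj":{"dec":93,"ehp":29,"p":83},"ngc":91,"y":93}
After op 17 (remove /lcj/ehp): {"ion":[54,30,57,49,65,71],"lcj":{"dec":93,"p":83},"ngc":91,"y":93}
After op 18 (add /ion/2 51): {"ion":[54,30,51,57,49,65,71],"lcj":{"dec":93,"p":83},"ngc":91,"y":93}
After op 19 (add /mg 0): {"ion":[54,30,51,57,49,65,71],"lcj":{"dec":93,"p":83},"mg":0,"ngc":91,"y":93}
After op 20 (remove /lcj/dec): {"ion":[54,30,51,57,49,65,71],"lcj":{"p":83},"mg":0,"ngc":91,"y":93}
After op 21 (add /ion/4 47): {"ion":[54,30,51,57,47,49,65,71],"lcj":{"p":83},"mg":0,"ngc":91,"y":93}
After op 22 (remove /ion/4): {"ion":[54,30,51,57,49,65,71],"lcj":{"p":83},"mg":0,"ngc":91,"y":93}

Answer: {"ion":[54,30,51,57,49,65,71],"lcj":{"p":83},"mg":0,"ngc":91,"y":93}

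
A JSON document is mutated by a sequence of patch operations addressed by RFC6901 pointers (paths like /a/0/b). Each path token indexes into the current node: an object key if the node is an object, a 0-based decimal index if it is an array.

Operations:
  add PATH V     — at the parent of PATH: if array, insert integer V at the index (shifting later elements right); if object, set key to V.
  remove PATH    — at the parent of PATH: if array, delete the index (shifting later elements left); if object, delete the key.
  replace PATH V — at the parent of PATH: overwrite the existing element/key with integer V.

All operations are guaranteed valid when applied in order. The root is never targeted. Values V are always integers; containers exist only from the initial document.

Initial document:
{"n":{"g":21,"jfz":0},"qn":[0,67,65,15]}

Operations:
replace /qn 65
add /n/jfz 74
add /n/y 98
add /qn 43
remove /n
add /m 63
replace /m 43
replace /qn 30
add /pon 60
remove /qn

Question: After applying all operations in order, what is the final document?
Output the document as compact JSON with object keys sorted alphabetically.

After op 1 (replace /qn 65): {"n":{"g":21,"jfz":0},"qn":65}
After op 2 (add /n/jfz 74): {"n":{"g":21,"jfz":74},"qn":65}
After op 3 (add /n/y 98): {"n":{"g":21,"jfz":74,"y":98},"qn":65}
After op 4 (add /qn 43): {"n":{"g":21,"jfz":74,"y":98},"qn":43}
After op 5 (remove /n): {"qn":43}
After op 6 (add /m 63): {"m":63,"qn":43}
After op 7 (replace /m 43): {"m":43,"qn":43}
After op 8 (replace /qn 30): {"m":43,"qn":30}
After op 9 (add /pon 60): {"m":43,"pon":60,"qn":30}
After op 10 (remove /qn): {"m":43,"pon":60}

Answer: {"m":43,"pon":60}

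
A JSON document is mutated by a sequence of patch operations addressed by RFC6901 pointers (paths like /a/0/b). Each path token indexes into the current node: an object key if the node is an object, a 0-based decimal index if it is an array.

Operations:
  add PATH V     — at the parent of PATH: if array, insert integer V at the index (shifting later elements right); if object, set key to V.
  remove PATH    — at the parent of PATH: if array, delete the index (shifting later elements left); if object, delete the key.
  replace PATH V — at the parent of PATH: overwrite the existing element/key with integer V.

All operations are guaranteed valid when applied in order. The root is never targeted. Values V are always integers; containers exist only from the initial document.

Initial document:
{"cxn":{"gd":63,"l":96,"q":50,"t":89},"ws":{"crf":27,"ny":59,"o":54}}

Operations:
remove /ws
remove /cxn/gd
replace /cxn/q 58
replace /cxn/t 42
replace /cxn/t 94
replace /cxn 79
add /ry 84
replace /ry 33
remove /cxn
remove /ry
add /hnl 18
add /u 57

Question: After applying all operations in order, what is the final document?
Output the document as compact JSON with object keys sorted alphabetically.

After op 1 (remove /ws): {"cxn":{"gd":63,"l":96,"q":50,"t":89}}
After op 2 (remove /cxn/gd): {"cxn":{"l":96,"q":50,"t":89}}
After op 3 (replace /cxn/q 58): {"cxn":{"l":96,"q":58,"t":89}}
After op 4 (replace /cxn/t 42): {"cxn":{"l":96,"q":58,"t":42}}
After op 5 (replace /cxn/t 94): {"cxn":{"l":96,"q":58,"t":94}}
After op 6 (replace /cxn 79): {"cxn":79}
After op 7 (add /ry 84): {"cxn":79,"ry":84}
After op 8 (replace /ry 33): {"cxn":79,"ry":33}
After op 9 (remove /cxn): {"ry":33}
After op 10 (remove /ry): {}
After op 11 (add /hnl 18): {"hnl":18}
After op 12 (add /u 57): {"hnl":18,"u":57}

Answer: {"hnl":18,"u":57}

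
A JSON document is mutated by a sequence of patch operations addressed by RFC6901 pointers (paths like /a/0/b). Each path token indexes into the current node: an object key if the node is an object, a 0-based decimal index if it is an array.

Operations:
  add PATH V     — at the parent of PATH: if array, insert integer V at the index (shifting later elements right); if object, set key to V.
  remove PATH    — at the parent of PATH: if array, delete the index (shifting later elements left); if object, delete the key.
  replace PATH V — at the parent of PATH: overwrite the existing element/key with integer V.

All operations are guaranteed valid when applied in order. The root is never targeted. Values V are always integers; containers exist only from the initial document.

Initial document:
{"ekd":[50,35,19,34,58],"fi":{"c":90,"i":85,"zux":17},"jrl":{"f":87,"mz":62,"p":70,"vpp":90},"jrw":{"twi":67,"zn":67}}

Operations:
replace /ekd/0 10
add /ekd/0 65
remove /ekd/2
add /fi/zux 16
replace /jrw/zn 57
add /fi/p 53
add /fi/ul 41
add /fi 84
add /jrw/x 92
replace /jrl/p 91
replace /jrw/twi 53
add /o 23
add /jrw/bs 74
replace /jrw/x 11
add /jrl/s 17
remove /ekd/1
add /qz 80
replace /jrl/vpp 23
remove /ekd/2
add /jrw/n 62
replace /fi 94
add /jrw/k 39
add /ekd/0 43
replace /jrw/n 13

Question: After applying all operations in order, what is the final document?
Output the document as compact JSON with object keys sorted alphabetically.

After op 1 (replace /ekd/0 10): {"ekd":[10,35,19,34,58],"fi":{"c":90,"i":85,"zux":17},"jrl":{"f":87,"mz":62,"p":70,"vpp":90},"jrw":{"twi":67,"zn":67}}
After op 2 (add /ekd/0 65): {"ekd":[65,10,35,19,34,58],"fi":{"c":90,"i":85,"zux":17},"jrl":{"f":87,"mz":62,"p":70,"vpp":90},"jrw":{"twi":67,"zn":67}}
After op 3 (remove /ekd/2): {"ekd":[65,10,19,34,58],"fi":{"c":90,"i":85,"zux":17},"jrl":{"f":87,"mz":62,"p":70,"vpp":90},"jrw":{"twi":67,"zn":67}}
After op 4 (add /fi/zux 16): {"ekd":[65,10,19,34,58],"fi":{"c":90,"i":85,"zux":16},"jrl":{"f":87,"mz":62,"p":70,"vpp":90},"jrw":{"twi":67,"zn":67}}
After op 5 (replace /jrw/zn 57): {"ekd":[65,10,19,34,58],"fi":{"c":90,"i":85,"zux":16},"jrl":{"f":87,"mz":62,"p":70,"vpp":90},"jrw":{"twi":67,"zn":57}}
After op 6 (add /fi/p 53): {"ekd":[65,10,19,34,58],"fi":{"c":90,"i":85,"p":53,"zux":16},"jrl":{"f":87,"mz":62,"p":70,"vpp":90},"jrw":{"twi":67,"zn":57}}
After op 7 (add /fi/ul 41): {"ekd":[65,10,19,34,58],"fi":{"c":90,"i":85,"p":53,"ul":41,"zux":16},"jrl":{"f":87,"mz":62,"p":70,"vpp":90},"jrw":{"twi":67,"zn":57}}
After op 8 (add /fi 84): {"ekd":[65,10,19,34,58],"fi":84,"jrl":{"f":87,"mz":62,"p":70,"vpp":90},"jrw":{"twi":67,"zn":57}}
After op 9 (add /jrw/x 92): {"ekd":[65,10,19,34,58],"fi":84,"jrl":{"f":87,"mz":62,"p":70,"vpp":90},"jrw":{"twi":67,"x":92,"zn":57}}
After op 10 (replace /jrl/p 91): {"ekd":[65,10,19,34,58],"fi":84,"jrl":{"f":87,"mz":62,"p":91,"vpp":90},"jrw":{"twi":67,"x":92,"zn":57}}
After op 11 (replace /jrw/twi 53): {"ekd":[65,10,19,34,58],"fi":84,"jrl":{"f":87,"mz":62,"p":91,"vpp":90},"jrw":{"twi":53,"x":92,"zn":57}}
After op 12 (add /o 23): {"ekd":[65,10,19,34,58],"fi":84,"jrl":{"f":87,"mz":62,"p":91,"vpp":90},"jrw":{"twi":53,"x":92,"zn":57},"o":23}
After op 13 (add /jrw/bs 74): {"ekd":[65,10,19,34,58],"fi":84,"jrl":{"f":87,"mz":62,"p":91,"vpp":90},"jrw":{"bs":74,"twi":53,"x":92,"zn":57},"o":23}
After op 14 (replace /jrw/x 11): {"ekd":[65,10,19,34,58],"fi":84,"jrl":{"f":87,"mz":62,"p":91,"vpp":90},"jrw":{"bs":74,"twi":53,"x":11,"zn":57},"o":23}
After op 15 (add /jrl/s 17): {"ekd":[65,10,19,34,58],"fi":84,"jrl":{"f":87,"mz":62,"p":91,"s":17,"vpp":90},"jrw":{"bs":74,"twi":53,"x":11,"zn":57},"o":23}
After op 16 (remove /ekd/1): {"ekd":[65,19,34,58],"fi":84,"jrl":{"f":87,"mz":62,"p":91,"s":17,"vpp":90},"jrw":{"bs":74,"twi":53,"x":11,"zn":57},"o":23}
After op 17 (add /qz 80): {"ekd":[65,19,34,58],"fi":84,"jrl":{"f":87,"mz":62,"p":91,"s":17,"vpp":90},"jrw":{"bs":74,"twi":53,"x":11,"zn":57},"o":23,"qz":80}
After op 18 (replace /jrl/vpp 23): {"ekd":[65,19,34,58],"fi":84,"jrl":{"f":87,"mz":62,"p":91,"s":17,"vpp":23},"jrw":{"bs":74,"twi":53,"x":11,"zn":57},"o":23,"qz":80}
After op 19 (remove /ekd/2): {"ekd":[65,19,58],"fi":84,"jrl":{"f":87,"mz":62,"p":91,"s":17,"vpp":23},"jrw":{"bs":74,"twi":53,"x":11,"zn":57},"o":23,"qz":80}
After op 20 (add /jrw/n 62): {"ekd":[65,19,58],"fi":84,"jrl":{"f":87,"mz":62,"p":91,"s":17,"vpp":23},"jrw":{"bs":74,"n":62,"twi":53,"x":11,"zn":57},"o":23,"qz":80}
After op 21 (replace /fi 94): {"ekd":[65,19,58],"fi":94,"jrl":{"f":87,"mz":62,"p":91,"s":17,"vpp":23},"jrw":{"bs":74,"n":62,"twi":53,"x":11,"zn":57},"o":23,"qz":80}
After op 22 (add /jrw/k 39): {"ekd":[65,19,58],"fi":94,"jrl":{"f":87,"mz":62,"p":91,"s":17,"vpp":23},"jrw":{"bs":74,"k":39,"n":62,"twi":53,"x":11,"zn":57},"o":23,"qz":80}
After op 23 (add /ekd/0 43): {"ekd":[43,65,19,58],"fi":94,"jrl":{"f":87,"mz":62,"p":91,"s":17,"vpp":23},"jrw":{"bs":74,"k":39,"n":62,"twi":53,"x":11,"zn":57},"o":23,"qz":80}
After op 24 (replace /jrw/n 13): {"ekd":[43,65,19,58],"fi":94,"jrl":{"f":87,"mz":62,"p":91,"s":17,"vpp":23},"jrw":{"bs":74,"k":39,"n":13,"twi":53,"x":11,"zn":57},"o":23,"qz":80}

Answer: {"ekd":[43,65,19,58],"fi":94,"jrl":{"f":87,"mz":62,"p":91,"s":17,"vpp":23},"jrw":{"bs":74,"k":39,"n":13,"twi":53,"x":11,"zn":57},"o":23,"qz":80}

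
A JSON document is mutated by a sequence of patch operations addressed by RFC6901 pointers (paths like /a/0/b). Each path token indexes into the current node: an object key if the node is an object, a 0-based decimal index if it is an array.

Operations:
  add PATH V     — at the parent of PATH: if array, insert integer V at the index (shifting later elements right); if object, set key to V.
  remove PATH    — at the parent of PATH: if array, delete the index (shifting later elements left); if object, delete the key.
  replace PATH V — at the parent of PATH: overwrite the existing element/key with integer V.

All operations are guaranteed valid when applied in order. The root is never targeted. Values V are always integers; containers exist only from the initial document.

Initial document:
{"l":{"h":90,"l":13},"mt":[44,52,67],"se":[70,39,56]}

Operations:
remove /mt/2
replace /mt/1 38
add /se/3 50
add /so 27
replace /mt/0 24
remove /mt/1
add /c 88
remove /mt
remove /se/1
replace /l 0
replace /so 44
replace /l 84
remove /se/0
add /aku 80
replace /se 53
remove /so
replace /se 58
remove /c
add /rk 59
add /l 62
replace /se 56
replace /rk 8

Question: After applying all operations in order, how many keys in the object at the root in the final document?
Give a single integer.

Answer: 4

Derivation:
After op 1 (remove /mt/2): {"l":{"h":90,"l":13},"mt":[44,52],"se":[70,39,56]}
After op 2 (replace /mt/1 38): {"l":{"h":90,"l":13},"mt":[44,38],"se":[70,39,56]}
After op 3 (add /se/3 50): {"l":{"h":90,"l":13},"mt":[44,38],"se":[70,39,56,50]}
After op 4 (add /so 27): {"l":{"h":90,"l":13},"mt":[44,38],"se":[70,39,56,50],"so":27}
After op 5 (replace /mt/0 24): {"l":{"h":90,"l":13},"mt":[24,38],"se":[70,39,56,50],"so":27}
After op 6 (remove /mt/1): {"l":{"h":90,"l":13},"mt":[24],"se":[70,39,56,50],"so":27}
After op 7 (add /c 88): {"c":88,"l":{"h":90,"l":13},"mt":[24],"se":[70,39,56,50],"so":27}
After op 8 (remove /mt): {"c":88,"l":{"h":90,"l":13},"se":[70,39,56,50],"so":27}
After op 9 (remove /se/1): {"c":88,"l":{"h":90,"l":13},"se":[70,56,50],"so":27}
After op 10 (replace /l 0): {"c":88,"l":0,"se":[70,56,50],"so":27}
After op 11 (replace /so 44): {"c":88,"l":0,"se":[70,56,50],"so":44}
After op 12 (replace /l 84): {"c":88,"l":84,"se":[70,56,50],"so":44}
After op 13 (remove /se/0): {"c":88,"l":84,"se":[56,50],"so":44}
After op 14 (add /aku 80): {"aku":80,"c":88,"l":84,"se":[56,50],"so":44}
After op 15 (replace /se 53): {"aku":80,"c":88,"l":84,"se":53,"so":44}
After op 16 (remove /so): {"aku":80,"c":88,"l":84,"se":53}
After op 17 (replace /se 58): {"aku":80,"c":88,"l":84,"se":58}
After op 18 (remove /c): {"aku":80,"l":84,"se":58}
After op 19 (add /rk 59): {"aku":80,"l":84,"rk":59,"se":58}
After op 20 (add /l 62): {"aku":80,"l":62,"rk":59,"se":58}
After op 21 (replace /se 56): {"aku":80,"l":62,"rk":59,"se":56}
After op 22 (replace /rk 8): {"aku":80,"l":62,"rk":8,"se":56}
Size at the root: 4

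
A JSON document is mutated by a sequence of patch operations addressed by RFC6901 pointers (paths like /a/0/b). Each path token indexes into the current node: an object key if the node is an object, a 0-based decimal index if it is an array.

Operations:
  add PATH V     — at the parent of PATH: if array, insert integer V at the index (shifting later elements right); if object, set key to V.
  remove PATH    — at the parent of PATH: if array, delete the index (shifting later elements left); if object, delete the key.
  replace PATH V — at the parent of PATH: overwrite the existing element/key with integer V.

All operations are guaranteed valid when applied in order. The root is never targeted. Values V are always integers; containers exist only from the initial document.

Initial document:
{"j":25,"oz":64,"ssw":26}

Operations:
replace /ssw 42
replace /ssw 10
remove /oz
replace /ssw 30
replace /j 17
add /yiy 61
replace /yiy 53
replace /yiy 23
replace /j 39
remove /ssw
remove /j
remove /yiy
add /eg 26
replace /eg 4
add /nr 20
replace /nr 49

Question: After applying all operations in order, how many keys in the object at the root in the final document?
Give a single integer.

After op 1 (replace /ssw 42): {"j":25,"oz":64,"ssw":42}
After op 2 (replace /ssw 10): {"j":25,"oz":64,"ssw":10}
After op 3 (remove /oz): {"j":25,"ssw":10}
After op 4 (replace /ssw 30): {"j":25,"ssw":30}
After op 5 (replace /j 17): {"j":17,"ssw":30}
After op 6 (add /yiy 61): {"j":17,"ssw":30,"yiy":61}
After op 7 (replace /yiy 53): {"j":17,"ssw":30,"yiy":53}
After op 8 (replace /yiy 23): {"j":17,"ssw":30,"yiy":23}
After op 9 (replace /j 39): {"j":39,"ssw":30,"yiy":23}
After op 10 (remove /ssw): {"j":39,"yiy":23}
After op 11 (remove /j): {"yiy":23}
After op 12 (remove /yiy): {}
After op 13 (add /eg 26): {"eg":26}
After op 14 (replace /eg 4): {"eg":4}
After op 15 (add /nr 20): {"eg":4,"nr":20}
After op 16 (replace /nr 49): {"eg":4,"nr":49}
Size at the root: 2

Answer: 2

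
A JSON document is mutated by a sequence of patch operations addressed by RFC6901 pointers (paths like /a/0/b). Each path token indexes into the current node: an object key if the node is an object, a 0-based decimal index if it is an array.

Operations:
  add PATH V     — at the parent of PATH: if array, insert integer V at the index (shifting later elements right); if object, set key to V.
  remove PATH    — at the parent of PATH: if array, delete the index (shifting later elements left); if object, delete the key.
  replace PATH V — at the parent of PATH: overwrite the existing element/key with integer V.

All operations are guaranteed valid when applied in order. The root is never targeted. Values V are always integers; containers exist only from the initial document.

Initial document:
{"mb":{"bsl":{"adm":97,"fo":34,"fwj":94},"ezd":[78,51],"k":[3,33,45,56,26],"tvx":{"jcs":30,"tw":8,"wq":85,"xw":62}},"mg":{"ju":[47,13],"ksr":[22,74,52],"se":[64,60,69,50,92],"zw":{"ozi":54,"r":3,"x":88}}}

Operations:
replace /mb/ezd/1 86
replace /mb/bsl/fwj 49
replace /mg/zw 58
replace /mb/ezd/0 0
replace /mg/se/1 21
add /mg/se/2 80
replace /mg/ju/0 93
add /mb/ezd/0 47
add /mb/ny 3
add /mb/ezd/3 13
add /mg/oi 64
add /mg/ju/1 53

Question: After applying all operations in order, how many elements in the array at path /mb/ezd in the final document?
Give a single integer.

After op 1 (replace /mb/ezd/1 86): {"mb":{"bsl":{"adm":97,"fo":34,"fwj":94},"ezd":[78,86],"k":[3,33,45,56,26],"tvx":{"jcs":30,"tw":8,"wq":85,"xw":62}},"mg":{"ju":[47,13],"ksr":[22,74,52],"se":[64,60,69,50,92],"zw":{"ozi":54,"r":3,"x":88}}}
After op 2 (replace /mb/bsl/fwj 49): {"mb":{"bsl":{"adm":97,"fo":34,"fwj":49},"ezd":[78,86],"k":[3,33,45,56,26],"tvx":{"jcs":30,"tw":8,"wq":85,"xw":62}},"mg":{"ju":[47,13],"ksr":[22,74,52],"se":[64,60,69,50,92],"zw":{"ozi":54,"r":3,"x":88}}}
After op 3 (replace /mg/zw 58): {"mb":{"bsl":{"adm":97,"fo":34,"fwj":49},"ezd":[78,86],"k":[3,33,45,56,26],"tvx":{"jcs":30,"tw":8,"wq":85,"xw":62}},"mg":{"ju":[47,13],"ksr":[22,74,52],"se":[64,60,69,50,92],"zw":58}}
After op 4 (replace /mb/ezd/0 0): {"mb":{"bsl":{"adm":97,"fo":34,"fwj":49},"ezd":[0,86],"k":[3,33,45,56,26],"tvx":{"jcs":30,"tw":8,"wq":85,"xw":62}},"mg":{"ju":[47,13],"ksr":[22,74,52],"se":[64,60,69,50,92],"zw":58}}
After op 5 (replace /mg/se/1 21): {"mb":{"bsl":{"adm":97,"fo":34,"fwj":49},"ezd":[0,86],"k":[3,33,45,56,26],"tvx":{"jcs":30,"tw":8,"wq":85,"xw":62}},"mg":{"ju":[47,13],"ksr":[22,74,52],"se":[64,21,69,50,92],"zw":58}}
After op 6 (add /mg/se/2 80): {"mb":{"bsl":{"adm":97,"fo":34,"fwj":49},"ezd":[0,86],"k":[3,33,45,56,26],"tvx":{"jcs":30,"tw":8,"wq":85,"xw":62}},"mg":{"ju":[47,13],"ksr":[22,74,52],"se":[64,21,80,69,50,92],"zw":58}}
After op 7 (replace /mg/ju/0 93): {"mb":{"bsl":{"adm":97,"fo":34,"fwj":49},"ezd":[0,86],"k":[3,33,45,56,26],"tvx":{"jcs":30,"tw":8,"wq":85,"xw":62}},"mg":{"ju":[93,13],"ksr":[22,74,52],"se":[64,21,80,69,50,92],"zw":58}}
After op 8 (add /mb/ezd/0 47): {"mb":{"bsl":{"adm":97,"fo":34,"fwj":49},"ezd":[47,0,86],"k":[3,33,45,56,26],"tvx":{"jcs":30,"tw":8,"wq":85,"xw":62}},"mg":{"ju":[93,13],"ksr":[22,74,52],"se":[64,21,80,69,50,92],"zw":58}}
After op 9 (add /mb/ny 3): {"mb":{"bsl":{"adm":97,"fo":34,"fwj":49},"ezd":[47,0,86],"k":[3,33,45,56,26],"ny":3,"tvx":{"jcs":30,"tw":8,"wq":85,"xw":62}},"mg":{"ju":[93,13],"ksr":[22,74,52],"se":[64,21,80,69,50,92],"zw":58}}
After op 10 (add /mb/ezd/3 13): {"mb":{"bsl":{"adm":97,"fo":34,"fwj":49},"ezd":[47,0,86,13],"k":[3,33,45,56,26],"ny":3,"tvx":{"jcs":30,"tw":8,"wq":85,"xw":62}},"mg":{"ju":[93,13],"ksr":[22,74,52],"se":[64,21,80,69,50,92],"zw":58}}
After op 11 (add /mg/oi 64): {"mb":{"bsl":{"adm":97,"fo":34,"fwj":49},"ezd":[47,0,86,13],"k":[3,33,45,56,26],"ny":3,"tvx":{"jcs":30,"tw":8,"wq":85,"xw":62}},"mg":{"ju":[93,13],"ksr":[22,74,52],"oi":64,"se":[64,21,80,69,50,92],"zw":58}}
After op 12 (add /mg/ju/1 53): {"mb":{"bsl":{"adm":97,"fo":34,"fwj":49},"ezd":[47,0,86,13],"k":[3,33,45,56,26],"ny":3,"tvx":{"jcs":30,"tw":8,"wq":85,"xw":62}},"mg":{"ju":[93,53,13],"ksr":[22,74,52],"oi":64,"se":[64,21,80,69,50,92],"zw":58}}
Size at path /mb/ezd: 4

Answer: 4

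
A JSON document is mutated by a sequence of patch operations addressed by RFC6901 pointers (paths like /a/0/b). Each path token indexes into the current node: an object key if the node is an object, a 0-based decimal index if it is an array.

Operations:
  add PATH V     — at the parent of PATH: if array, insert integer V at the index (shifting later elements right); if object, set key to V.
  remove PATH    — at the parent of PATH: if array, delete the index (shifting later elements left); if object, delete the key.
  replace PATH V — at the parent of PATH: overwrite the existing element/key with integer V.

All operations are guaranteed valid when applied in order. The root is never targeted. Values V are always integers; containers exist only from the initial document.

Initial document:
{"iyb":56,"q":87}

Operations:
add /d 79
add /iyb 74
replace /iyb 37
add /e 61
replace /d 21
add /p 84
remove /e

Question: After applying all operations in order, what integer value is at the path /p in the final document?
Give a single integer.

Answer: 84

Derivation:
After op 1 (add /d 79): {"d":79,"iyb":56,"q":87}
After op 2 (add /iyb 74): {"d":79,"iyb":74,"q":87}
After op 3 (replace /iyb 37): {"d":79,"iyb":37,"q":87}
After op 4 (add /e 61): {"d":79,"e":61,"iyb":37,"q":87}
After op 5 (replace /d 21): {"d":21,"e":61,"iyb":37,"q":87}
After op 6 (add /p 84): {"d":21,"e":61,"iyb":37,"p":84,"q":87}
After op 7 (remove /e): {"d":21,"iyb":37,"p":84,"q":87}
Value at /p: 84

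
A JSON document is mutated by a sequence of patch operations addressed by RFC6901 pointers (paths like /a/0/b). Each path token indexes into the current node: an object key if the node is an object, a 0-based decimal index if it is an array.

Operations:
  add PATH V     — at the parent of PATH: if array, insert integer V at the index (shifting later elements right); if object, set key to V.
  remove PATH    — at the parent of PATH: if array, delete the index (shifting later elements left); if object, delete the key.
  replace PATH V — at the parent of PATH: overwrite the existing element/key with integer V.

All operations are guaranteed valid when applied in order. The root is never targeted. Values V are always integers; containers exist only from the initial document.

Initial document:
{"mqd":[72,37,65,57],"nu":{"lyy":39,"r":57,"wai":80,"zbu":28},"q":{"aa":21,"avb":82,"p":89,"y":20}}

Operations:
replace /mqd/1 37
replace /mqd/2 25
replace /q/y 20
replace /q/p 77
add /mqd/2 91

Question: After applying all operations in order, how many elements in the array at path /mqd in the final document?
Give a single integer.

After op 1 (replace /mqd/1 37): {"mqd":[72,37,65,57],"nu":{"lyy":39,"r":57,"wai":80,"zbu":28},"q":{"aa":21,"avb":82,"p":89,"y":20}}
After op 2 (replace /mqd/2 25): {"mqd":[72,37,25,57],"nu":{"lyy":39,"r":57,"wai":80,"zbu":28},"q":{"aa":21,"avb":82,"p":89,"y":20}}
After op 3 (replace /q/y 20): {"mqd":[72,37,25,57],"nu":{"lyy":39,"r":57,"wai":80,"zbu":28},"q":{"aa":21,"avb":82,"p":89,"y":20}}
After op 4 (replace /q/p 77): {"mqd":[72,37,25,57],"nu":{"lyy":39,"r":57,"wai":80,"zbu":28},"q":{"aa":21,"avb":82,"p":77,"y":20}}
After op 5 (add /mqd/2 91): {"mqd":[72,37,91,25,57],"nu":{"lyy":39,"r":57,"wai":80,"zbu":28},"q":{"aa":21,"avb":82,"p":77,"y":20}}
Size at path /mqd: 5

Answer: 5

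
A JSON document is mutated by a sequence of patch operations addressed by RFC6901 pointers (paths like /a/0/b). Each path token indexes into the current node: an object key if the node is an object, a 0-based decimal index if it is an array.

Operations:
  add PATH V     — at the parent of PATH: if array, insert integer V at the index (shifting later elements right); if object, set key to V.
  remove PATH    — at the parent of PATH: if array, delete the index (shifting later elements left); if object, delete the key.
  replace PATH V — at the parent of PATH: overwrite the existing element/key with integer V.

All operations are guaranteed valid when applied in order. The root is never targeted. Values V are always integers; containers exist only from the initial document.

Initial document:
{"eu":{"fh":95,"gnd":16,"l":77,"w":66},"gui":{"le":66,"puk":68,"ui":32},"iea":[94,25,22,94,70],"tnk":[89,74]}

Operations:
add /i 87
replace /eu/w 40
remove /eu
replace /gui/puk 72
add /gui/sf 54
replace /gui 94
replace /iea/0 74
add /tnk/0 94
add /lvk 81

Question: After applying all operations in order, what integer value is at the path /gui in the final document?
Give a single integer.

After op 1 (add /i 87): {"eu":{"fh":95,"gnd":16,"l":77,"w":66},"gui":{"le":66,"puk":68,"ui":32},"i":87,"iea":[94,25,22,94,70],"tnk":[89,74]}
After op 2 (replace /eu/w 40): {"eu":{"fh":95,"gnd":16,"l":77,"w":40},"gui":{"le":66,"puk":68,"ui":32},"i":87,"iea":[94,25,22,94,70],"tnk":[89,74]}
After op 3 (remove /eu): {"gui":{"le":66,"puk":68,"ui":32},"i":87,"iea":[94,25,22,94,70],"tnk":[89,74]}
After op 4 (replace /gui/puk 72): {"gui":{"le":66,"puk":72,"ui":32},"i":87,"iea":[94,25,22,94,70],"tnk":[89,74]}
After op 5 (add /gui/sf 54): {"gui":{"le":66,"puk":72,"sf":54,"ui":32},"i":87,"iea":[94,25,22,94,70],"tnk":[89,74]}
After op 6 (replace /gui 94): {"gui":94,"i":87,"iea":[94,25,22,94,70],"tnk":[89,74]}
After op 7 (replace /iea/0 74): {"gui":94,"i":87,"iea":[74,25,22,94,70],"tnk":[89,74]}
After op 8 (add /tnk/0 94): {"gui":94,"i":87,"iea":[74,25,22,94,70],"tnk":[94,89,74]}
After op 9 (add /lvk 81): {"gui":94,"i":87,"iea":[74,25,22,94,70],"lvk":81,"tnk":[94,89,74]}
Value at /gui: 94

Answer: 94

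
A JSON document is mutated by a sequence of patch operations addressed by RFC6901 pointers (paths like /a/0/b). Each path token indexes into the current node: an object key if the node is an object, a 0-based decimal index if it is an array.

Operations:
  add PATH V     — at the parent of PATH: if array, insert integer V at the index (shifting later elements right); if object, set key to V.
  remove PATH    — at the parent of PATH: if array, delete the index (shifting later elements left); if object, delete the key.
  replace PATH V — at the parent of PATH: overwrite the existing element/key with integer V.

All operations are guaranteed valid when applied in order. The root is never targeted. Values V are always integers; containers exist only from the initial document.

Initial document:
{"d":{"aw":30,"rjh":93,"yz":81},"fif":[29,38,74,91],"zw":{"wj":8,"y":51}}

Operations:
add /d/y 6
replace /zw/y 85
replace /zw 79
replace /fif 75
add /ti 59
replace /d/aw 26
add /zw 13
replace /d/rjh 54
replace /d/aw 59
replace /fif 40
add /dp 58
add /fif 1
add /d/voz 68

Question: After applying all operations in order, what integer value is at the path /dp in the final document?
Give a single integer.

After op 1 (add /d/y 6): {"d":{"aw":30,"rjh":93,"y":6,"yz":81},"fif":[29,38,74,91],"zw":{"wj":8,"y":51}}
After op 2 (replace /zw/y 85): {"d":{"aw":30,"rjh":93,"y":6,"yz":81},"fif":[29,38,74,91],"zw":{"wj":8,"y":85}}
After op 3 (replace /zw 79): {"d":{"aw":30,"rjh":93,"y":6,"yz":81},"fif":[29,38,74,91],"zw":79}
After op 4 (replace /fif 75): {"d":{"aw":30,"rjh":93,"y":6,"yz":81},"fif":75,"zw":79}
After op 5 (add /ti 59): {"d":{"aw":30,"rjh":93,"y":6,"yz":81},"fif":75,"ti":59,"zw":79}
After op 6 (replace /d/aw 26): {"d":{"aw":26,"rjh":93,"y":6,"yz":81},"fif":75,"ti":59,"zw":79}
After op 7 (add /zw 13): {"d":{"aw":26,"rjh":93,"y":6,"yz":81},"fif":75,"ti":59,"zw":13}
After op 8 (replace /d/rjh 54): {"d":{"aw":26,"rjh":54,"y":6,"yz":81},"fif":75,"ti":59,"zw":13}
After op 9 (replace /d/aw 59): {"d":{"aw":59,"rjh":54,"y":6,"yz":81},"fif":75,"ti":59,"zw":13}
After op 10 (replace /fif 40): {"d":{"aw":59,"rjh":54,"y":6,"yz":81},"fif":40,"ti":59,"zw":13}
After op 11 (add /dp 58): {"d":{"aw":59,"rjh":54,"y":6,"yz":81},"dp":58,"fif":40,"ti":59,"zw":13}
After op 12 (add /fif 1): {"d":{"aw":59,"rjh":54,"y":6,"yz":81},"dp":58,"fif":1,"ti":59,"zw":13}
After op 13 (add /d/voz 68): {"d":{"aw":59,"rjh":54,"voz":68,"y":6,"yz":81},"dp":58,"fif":1,"ti":59,"zw":13}
Value at /dp: 58

Answer: 58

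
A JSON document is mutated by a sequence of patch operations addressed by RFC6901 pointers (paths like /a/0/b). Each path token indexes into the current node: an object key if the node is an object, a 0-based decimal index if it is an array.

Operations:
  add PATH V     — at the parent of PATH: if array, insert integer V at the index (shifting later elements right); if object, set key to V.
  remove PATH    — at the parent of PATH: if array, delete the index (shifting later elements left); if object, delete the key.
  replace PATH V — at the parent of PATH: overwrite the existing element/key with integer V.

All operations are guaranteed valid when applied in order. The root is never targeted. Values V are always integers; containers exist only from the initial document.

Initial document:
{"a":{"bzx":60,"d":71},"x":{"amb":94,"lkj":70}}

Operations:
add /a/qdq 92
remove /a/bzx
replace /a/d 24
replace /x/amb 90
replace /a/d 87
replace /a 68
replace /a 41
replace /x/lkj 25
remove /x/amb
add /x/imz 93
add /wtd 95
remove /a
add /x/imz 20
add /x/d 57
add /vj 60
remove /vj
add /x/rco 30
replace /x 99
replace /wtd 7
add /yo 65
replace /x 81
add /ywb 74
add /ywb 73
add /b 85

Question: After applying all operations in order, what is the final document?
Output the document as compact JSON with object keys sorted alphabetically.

Answer: {"b":85,"wtd":7,"x":81,"yo":65,"ywb":73}

Derivation:
After op 1 (add /a/qdq 92): {"a":{"bzx":60,"d":71,"qdq":92},"x":{"amb":94,"lkj":70}}
After op 2 (remove /a/bzx): {"a":{"d":71,"qdq":92},"x":{"amb":94,"lkj":70}}
After op 3 (replace /a/d 24): {"a":{"d":24,"qdq":92},"x":{"amb":94,"lkj":70}}
After op 4 (replace /x/amb 90): {"a":{"d":24,"qdq":92},"x":{"amb":90,"lkj":70}}
After op 5 (replace /a/d 87): {"a":{"d":87,"qdq":92},"x":{"amb":90,"lkj":70}}
After op 6 (replace /a 68): {"a":68,"x":{"amb":90,"lkj":70}}
After op 7 (replace /a 41): {"a":41,"x":{"amb":90,"lkj":70}}
After op 8 (replace /x/lkj 25): {"a":41,"x":{"amb":90,"lkj":25}}
After op 9 (remove /x/amb): {"a":41,"x":{"lkj":25}}
After op 10 (add /x/imz 93): {"a":41,"x":{"imz":93,"lkj":25}}
After op 11 (add /wtd 95): {"a":41,"wtd":95,"x":{"imz":93,"lkj":25}}
After op 12 (remove /a): {"wtd":95,"x":{"imz":93,"lkj":25}}
After op 13 (add /x/imz 20): {"wtd":95,"x":{"imz":20,"lkj":25}}
After op 14 (add /x/d 57): {"wtd":95,"x":{"d":57,"imz":20,"lkj":25}}
After op 15 (add /vj 60): {"vj":60,"wtd":95,"x":{"d":57,"imz":20,"lkj":25}}
After op 16 (remove /vj): {"wtd":95,"x":{"d":57,"imz":20,"lkj":25}}
After op 17 (add /x/rco 30): {"wtd":95,"x":{"d":57,"imz":20,"lkj":25,"rco":30}}
After op 18 (replace /x 99): {"wtd":95,"x":99}
After op 19 (replace /wtd 7): {"wtd":7,"x":99}
After op 20 (add /yo 65): {"wtd":7,"x":99,"yo":65}
After op 21 (replace /x 81): {"wtd":7,"x":81,"yo":65}
After op 22 (add /ywb 74): {"wtd":7,"x":81,"yo":65,"ywb":74}
After op 23 (add /ywb 73): {"wtd":7,"x":81,"yo":65,"ywb":73}
After op 24 (add /b 85): {"b":85,"wtd":7,"x":81,"yo":65,"ywb":73}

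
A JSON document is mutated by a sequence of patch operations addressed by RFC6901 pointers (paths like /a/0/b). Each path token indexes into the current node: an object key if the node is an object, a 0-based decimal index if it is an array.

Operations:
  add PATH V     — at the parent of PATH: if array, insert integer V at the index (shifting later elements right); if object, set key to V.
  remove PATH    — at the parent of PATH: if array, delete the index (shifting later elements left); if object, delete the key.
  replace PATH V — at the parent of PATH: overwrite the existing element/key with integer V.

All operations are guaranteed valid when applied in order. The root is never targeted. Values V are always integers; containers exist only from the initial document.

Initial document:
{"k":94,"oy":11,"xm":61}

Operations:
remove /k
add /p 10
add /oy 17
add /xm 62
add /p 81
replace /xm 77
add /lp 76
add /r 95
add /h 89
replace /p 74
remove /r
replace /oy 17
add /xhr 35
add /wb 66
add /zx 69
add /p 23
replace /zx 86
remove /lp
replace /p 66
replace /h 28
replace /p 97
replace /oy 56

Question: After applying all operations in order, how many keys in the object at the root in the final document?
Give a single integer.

After op 1 (remove /k): {"oy":11,"xm":61}
After op 2 (add /p 10): {"oy":11,"p":10,"xm":61}
After op 3 (add /oy 17): {"oy":17,"p":10,"xm":61}
After op 4 (add /xm 62): {"oy":17,"p":10,"xm":62}
After op 5 (add /p 81): {"oy":17,"p":81,"xm":62}
After op 6 (replace /xm 77): {"oy":17,"p":81,"xm":77}
After op 7 (add /lp 76): {"lp":76,"oy":17,"p":81,"xm":77}
After op 8 (add /r 95): {"lp":76,"oy":17,"p":81,"r":95,"xm":77}
After op 9 (add /h 89): {"h":89,"lp":76,"oy":17,"p":81,"r":95,"xm":77}
After op 10 (replace /p 74): {"h":89,"lp":76,"oy":17,"p":74,"r":95,"xm":77}
After op 11 (remove /r): {"h":89,"lp":76,"oy":17,"p":74,"xm":77}
After op 12 (replace /oy 17): {"h":89,"lp":76,"oy":17,"p":74,"xm":77}
After op 13 (add /xhr 35): {"h":89,"lp":76,"oy":17,"p":74,"xhr":35,"xm":77}
After op 14 (add /wb 66): {"h":89,"lp":76,"oy":17,"p":74,"wb":66,"xhr":35,"xm":77}
After op 15 (add /zx 69): {"h":89,"lp":76,"oy":17,"p":74,"wb":66,"xhr":35,"xm":77,"zx":69}
After op 16 (add /p 23): {"h":89,"lp":76,"oy":17,"p":23,"wb":66,"xhr":35,"xm":77,"zx":69}
After op 17 (replace /zx 86): {"h":89,"lp":76,"oy":17,"p":23,"wb":66,"xhr":35,"xm":77,"zx":86}
After op 18 (remove /lp): {"h":89,"oy":17,"p":23,"wb":66,"xhr":35,"xm":77,"zx":86}
After op 19 (replace /p 66): {"h":89,"oy":17,"p":66,"wb":66,"xhr":35,"xm":77,"zx":86}
After op 20 (replace /h 28): {"h":28,"oy":17,"p":66,"wb":66,"xhr":35,"xm":77,"zx":86}
After op 21 (replace /p 97): {"h":28,"oy":17,"p":97,"wb":66,"xhr":35,"xm":77,"zx":86}
After op 22 (replace /oy 56): {"h":28,"oy":56,"p":97,"wb":66,"xhr":35,"xm":77,"zx":86}
Size at the root: 7

Answer: 7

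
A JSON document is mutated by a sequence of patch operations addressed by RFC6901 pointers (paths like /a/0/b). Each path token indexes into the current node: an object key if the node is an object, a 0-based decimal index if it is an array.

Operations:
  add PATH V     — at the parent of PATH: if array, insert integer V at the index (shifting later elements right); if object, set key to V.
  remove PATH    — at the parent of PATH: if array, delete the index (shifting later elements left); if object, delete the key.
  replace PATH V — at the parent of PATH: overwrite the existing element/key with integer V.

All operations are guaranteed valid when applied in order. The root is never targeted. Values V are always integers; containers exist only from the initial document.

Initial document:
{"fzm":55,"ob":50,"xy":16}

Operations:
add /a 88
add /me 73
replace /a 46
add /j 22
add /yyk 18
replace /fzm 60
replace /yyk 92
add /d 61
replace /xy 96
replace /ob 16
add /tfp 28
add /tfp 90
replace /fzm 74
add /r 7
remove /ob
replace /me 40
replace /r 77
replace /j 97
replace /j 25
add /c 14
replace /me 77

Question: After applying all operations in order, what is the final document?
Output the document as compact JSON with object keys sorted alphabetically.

Answer: {"a":46,"c":14,"d":61,"fzm":74,"j":25,"me":77,"r":77,"tfp":90,"xy":96,"yyk":92}

Derivation:
After op 1 (add /a 88): {"a":88,"fzm":55,"ob":50,"xy":16}
After op 2 (add /me 73): {"a":88,"fzm":55,"me":73,"ob":50,"xy":16}
After op 3 (replace /a 46): {"a":46,"fzm":55,"me":73,"ob":50,"xy":16}
After op 4 (add /j 22): {"a":46,"fzm":55,"j":22,"me":73,"ob":50,"xy":16}
After op 5 (add /yyk 18): {"a":46,"fzm":55,"j":22,"me":73,"ob":50,"xy":16,"yyk":18}
After op 6 (replace /fzm 60): {"a":46,"fzm":60,"j":22,"me":73,"ob":50,"xy":16,"yyk":18}
After op 7 (replace /yyk 92): {"a":46,"fzm":60,"j":22,"me":73,"ob":50,"xy":16,"yyk":92}
After op 8 (add /d 61): {"a":46,"d":61,"fzm":60,"j":22,"me":73,"ob":50,"xy":16,"yyk":92}
After op 9 (replace /xy 96): {"a":46,"d":61,"fzm":60,"j":22,"me":73,"ob":50,"xy":96,"yyk":92}
After op 10 (replace /ob 16): {"a":46,"d":61,"fzm":60,"j":22,"me":73,"ob":16,"xy":96,"yyk":92}
After op 11 (add /tfp 28): {"a":46,"d":61,"fzm":60,"j":22,"me":73,"ob":16,"tfp":28,"xy":96,"yyk":92}
After op 12 (add /tfp 90): {"a":46,"d":61,"fzm":60,"j":22,"me":73,"ob":16,"tfp":90,"xy":96,"yyk":92}
After op 13 (replace /fzm 74): {"a":46,"d":61,"fzm":74,"j":22,"me":73,"ob":16,"tfp":90,"xy":96,"yyk":92}
After op 14 (add /r 7): {"a":46,"d":61,"fzm":74,"j":22,"me":73,"ob":16,"r":7,"tfp":90,"xy":96,"yyk":92}
After op 15 (remove /ob): {"a":46,"d":61,"fzm":74,"j":22,"me":73,"r":7,"tfp":90,"xy":96,"yyk":92}
After op 16 (replace /me 40): {"a":46,"d":61,"fzm":74,"j":22,"me":40,"r":7,"tfp":90,"xy":96,"yyk":92}
After op 17 (replace /r 77): {"a":46,"d":61,"fzm":74,"j":22,"me":40,"r":77,"tfp":90,"xy":96,"yyk":92}
After op 18 (replace /j 97): {"a":46,"d":61,"fzm":74,"j":97,"me":40,"r":77,"tfp":90,"xy":96,"yyk":92}
After op 19 (replace /j 25): {"a":46,"d":61,"fzm":74,"j":25,"me":40,"r":77,"tfp":90,"xy":96,"yyk":92}
After op 20 (add /c 14): {"a":46,"c":14,"d":61,"fzm":74,"j":25,"me":40,"r":77,"tfp":90,"xy":96,"yyk":92}
After op 21 (replace /me 77): {"a":46,"c":14,"d":61,"fzm":74,"j":25,"me":77,"r":77,"tfp":90,"xy":96,"yyk":92}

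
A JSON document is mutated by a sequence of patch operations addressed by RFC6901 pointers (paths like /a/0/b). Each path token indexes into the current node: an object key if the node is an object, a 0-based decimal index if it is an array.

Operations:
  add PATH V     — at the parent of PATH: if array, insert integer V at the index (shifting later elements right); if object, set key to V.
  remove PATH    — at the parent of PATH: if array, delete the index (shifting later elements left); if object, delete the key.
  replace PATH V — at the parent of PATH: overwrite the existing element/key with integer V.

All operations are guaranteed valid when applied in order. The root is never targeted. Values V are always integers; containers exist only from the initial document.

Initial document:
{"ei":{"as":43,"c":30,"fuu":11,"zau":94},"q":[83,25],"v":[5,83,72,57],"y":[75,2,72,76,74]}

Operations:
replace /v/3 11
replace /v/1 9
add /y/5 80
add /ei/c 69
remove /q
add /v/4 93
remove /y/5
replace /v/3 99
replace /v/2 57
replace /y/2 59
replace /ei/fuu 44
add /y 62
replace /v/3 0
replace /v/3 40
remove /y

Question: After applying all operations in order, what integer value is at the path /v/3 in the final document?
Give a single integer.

Answer: 40

Derivation:
After op 1 (replace /v/3 11): {"ei":{"as":43,"c":30,"fuu":11,"zau":94},"q":[83,25],"v":[5,83,72,11],"y":[75,2,72,76,74]}
After op 2 (replace /v/1 9): {"ei":{"as":43,"c":30,"fuu":11,"zau":94},"q":[83,25],"v":[5,9,72,11],"y":[75,2,72,76,74]}
After op 3 (add /y/5 80): {"ei":{"as":43,"c":30,"fuu":11,"zau":94},"q":[83,25],"v":[5,9,72,11],"y":[75,2,72,76,74,80]}
After op 4 (add /ei/c 69): {"ei":{"as":43,"c":69,"fuu":11,"zau":94},"q":[83,25],"v":[5,9,72,11],"y":[75,2,72,76,74,80]}
After op 5 (remove /q): {"ei":{"as":43,"c":69,"fuu":11,"zau":94},"v":[5,9,72,11],"y":[75,2,72,76,74,80]}
After op 6 (add /v/4 93): {"ei":{"as":43,"c":69,"fuu":11,"zau":94},"v":[5,9,72,11,93],"y":[75,2,72,76,74,80]}
After op 7 (remove /y/5): {"ei":{"as":43,"c":69,"fuu":11,"zau":94},"v":[5,9,72,11,93],"y":[75,2,72,76,74]}
After op 8 (replace /v/3 99): {"ei":{"as":43,"c":69,"fuu":11,"zau":94},"v":[5,9,72,99,93],"y":[75,2,72,76,74]}
After op 9 (replace /v/2 57): {"ei":{"as":43,"c":69,"fuu":11,"zau":94},"v":[5,9,57,99,93],"y":[75,2,72,76,74]}
After op 10 (replace /y/2 59): {"ei":{"as":43,"c":69,"fuu":11,"zau":94},"v":[5,9,57,99,93],"y":[75,2,59,76,74]}
After op 11 (replace /ei/fuu 44): {"ei":{"as":43,"c":69,"fuu":44,"zau":94},"v":[5,9,57,99,93],"y":[75,2,59,76,74]}
After op 12 (add /y 62): {"ei":{"as":43,"c":69,"fuu":44,"zau":94},"v":[5,9,57,99,93],"y":62}
After op 13 (replace /v/3 0): {"ei":{"as":43,"c":69,"fuu":44,"zau":94},"v":[5,9,57,0,93],"y":62}
After op 14 (replace /v/3 40): {"ei":{"as":43,"c":69,"fuu":44,"zau":94},"v":[5,9,57,40,93],"y":62}
After op 15 (remove /y): {"ei":{"as":43,"c":69,"fuu":44,"zau":94},"v":[5,9,57,40,93]}
Value at /v/3: 40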